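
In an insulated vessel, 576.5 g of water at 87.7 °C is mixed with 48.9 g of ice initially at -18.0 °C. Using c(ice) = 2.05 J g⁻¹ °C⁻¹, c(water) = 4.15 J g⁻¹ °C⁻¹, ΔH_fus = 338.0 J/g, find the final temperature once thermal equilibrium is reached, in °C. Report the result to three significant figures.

T_f = 73.8 °C

Heat to bring ice to 0 °C and melt it: q₁ = 48.9×2.05×18.0 + 48.9×338.0 = 18333 J
Heat the water can supply cooling to 0 °C: 576.5×4.15×87.7 = 209820 J > q₁, so all ice melts.
Energy balance: 576.5×4.15×(87.7 − T) = 18333 + 48.9×4.15×(T − 0)
2392.475(87.7 − T) = 18333 + 202.935 T
209820 − 18333 = 2595.410 T
T = 191487 / 2595.410 = 73.78 °C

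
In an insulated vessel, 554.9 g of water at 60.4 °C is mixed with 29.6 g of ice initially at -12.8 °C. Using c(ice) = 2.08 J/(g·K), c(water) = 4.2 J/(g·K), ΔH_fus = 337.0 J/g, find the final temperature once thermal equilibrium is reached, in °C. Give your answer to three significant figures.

T_f = 53.0 °C

Heat to bring ice to 0 °C and melt it: q₁ = 29.6×2.08×12.8 + 29.6×337.0 = 10763 J
Heat the water can supply cooling to 0 °C: 554.9×4.2×60.4 = 140767 J > q₁, so all ice melts.
Energy balance: 554.9×4.2×(60.4 − T) = 10763 + 29.6×4.2×(T − 0)
2330.58(60.4 − T) = 10763 + 124.32 T
140767 − 10763 = 2454.90 T
T = 130004 / 2454.90 = 52.96 °C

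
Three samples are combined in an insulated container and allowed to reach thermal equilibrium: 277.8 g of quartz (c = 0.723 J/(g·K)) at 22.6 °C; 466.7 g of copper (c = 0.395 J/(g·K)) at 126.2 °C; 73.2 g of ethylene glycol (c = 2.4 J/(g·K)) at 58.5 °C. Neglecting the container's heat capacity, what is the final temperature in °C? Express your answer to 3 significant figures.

T_f = 67.9 °C

Σ mᵢcᵢ(T − Tᵢ) = 0  ⇒  T = Σ mᵢcᵢTᵢ / Σ mᵢcᵢ
Σ mᵢcᵢ = 277.8×0.723 + 466.7×0.395 + 73.2×2.4 = 560.8759
Σ mᵢcᵢTᵢ = 200.8494×22.6 + 184.3465×126.2 + 175.68×58.5 = 38081
T = 38081 / 560.8759 = 67.90 °C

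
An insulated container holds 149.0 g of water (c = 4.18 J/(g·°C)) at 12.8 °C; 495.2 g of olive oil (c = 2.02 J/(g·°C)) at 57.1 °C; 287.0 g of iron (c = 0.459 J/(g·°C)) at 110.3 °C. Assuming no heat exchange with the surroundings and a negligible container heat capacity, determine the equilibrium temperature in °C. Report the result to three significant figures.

T_f = 45.4 °C

Σ mᵢcᵢ(T − Tᵢ) = 0  ⇒  T = Σ mᵢcᵢTᵢ / Σ mᵢcᵢ
Σ mᵢcᵢ = 149.0×4.18 + 495.2×2.02 + 287.0×0.459 = 1754.857
Σ mᵢcᵢTᵢ = 622.82×12.8 + 1000.304×57.1 + 131.733×110.3 = 79620
T = 79620 / 1754.857 = 45.37 °C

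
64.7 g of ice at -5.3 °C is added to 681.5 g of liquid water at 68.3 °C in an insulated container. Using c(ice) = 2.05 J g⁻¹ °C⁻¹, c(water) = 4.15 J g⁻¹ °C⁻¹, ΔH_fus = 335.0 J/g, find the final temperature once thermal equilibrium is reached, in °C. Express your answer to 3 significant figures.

Heat to bring ice to 0 °C and melt it: q₁ = 64.7×2.05×5.3 + 64.7×335.0 = 22377 J
Heat the water can supply cooling to 0 °C: 681.5×4.15×68.3 = 193168 J > q₁, so all ice melts.
Energy balance: 681.5×4.15×(68.3 − T) = 22377 + 64.7×4.15×(T − 0)
2828.225(68.3 − T) = 22377 + 268.505 T
193168 − 22377 = 3096.730 T
T = 170791 / 3096.730 = 55.15 °C

T_f = 55.2 °C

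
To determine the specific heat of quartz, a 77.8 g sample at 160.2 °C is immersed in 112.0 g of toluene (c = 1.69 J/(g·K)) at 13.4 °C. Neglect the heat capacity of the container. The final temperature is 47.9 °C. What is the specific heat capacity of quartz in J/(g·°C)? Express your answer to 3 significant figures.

c = 0.747 J/(g·°C)

q_gained = (112.0 × 1.69) × (47.9 − 13.4) = 6530 J
q_lost = 77.8 × c × (160.2 − 47.9) = 8736.94 c
Set equal: c = 6530 / 8736.94 = 0.747 J/(g·°C)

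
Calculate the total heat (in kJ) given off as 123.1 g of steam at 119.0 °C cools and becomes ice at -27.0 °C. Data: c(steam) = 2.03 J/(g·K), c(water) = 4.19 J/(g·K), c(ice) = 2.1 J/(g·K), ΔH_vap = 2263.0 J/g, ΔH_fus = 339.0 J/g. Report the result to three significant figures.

q = 384 kJ

q1 (cool steam 119.0→100 °C): 123.1 × 2.03 × 19.0 = 4748 J
q2 (condense at 100 °C): 123.1 × 2263.0 = 278575 J
q3 (cool water 100→0 °C): 123.1 × 4.19 × 100.0 = 51579 J
q4 (freeze at 0 °C): 123.1 × 339.0 = 41731 J
q5 (cool ice 0→-27.0 °C): 123.1 × 2.1 × 27.0 = 6980 J
Total: 4748 + 278575 + 51579 + 41731 + 6980 = 383613 J = 384 kJ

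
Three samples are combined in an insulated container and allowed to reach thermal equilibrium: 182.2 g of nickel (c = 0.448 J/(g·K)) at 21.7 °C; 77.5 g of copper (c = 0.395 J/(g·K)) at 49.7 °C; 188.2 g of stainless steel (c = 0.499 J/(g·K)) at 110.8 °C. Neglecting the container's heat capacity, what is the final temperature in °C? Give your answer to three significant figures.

Σ mᵢcᵢ(T − Tᵢ) = 0  ⇒  T = Σ mᵢcᵢTᵢ / Σ mᵢcᵢ
Σ mᵢcᵢ = 182.2×0.448 + 77.5×0.395 + 188.2×0.499 = 206.1499
Σ mᵢcᵢTᵢ = 81.6256×21.7 + 30.6125×49.7 + 93.9118×110.8 = 13698
T = 13698 / 206.1499 = 66.447 °C

T_f = 66.4 °C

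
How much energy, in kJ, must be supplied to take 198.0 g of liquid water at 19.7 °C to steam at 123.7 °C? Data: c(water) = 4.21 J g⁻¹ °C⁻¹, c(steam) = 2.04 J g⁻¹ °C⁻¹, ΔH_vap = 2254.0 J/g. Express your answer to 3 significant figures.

q = 523 kJ

q1 (heat water 19.7→100.0 °C): 198.0 × 4.21 × 80.3 = 66936 J
q2 (vaporize at 100 °C): 198.0 × 2254.0 = 446292 J
q3 (heat steam 100.0→123.7 °C): 198.0 × 2.04 × 23.7 = 9573 J
Total: 66936 + 446292 + 9573 = 522801 J = 523 kJ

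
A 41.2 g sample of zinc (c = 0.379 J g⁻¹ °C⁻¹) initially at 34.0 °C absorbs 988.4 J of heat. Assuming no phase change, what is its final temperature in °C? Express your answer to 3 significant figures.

T_f = 97.3 °C

ΔT = q / (m c) = 988.4 / (41.2 × 0.379) = 63.30 °C
T_f = 34.0 + 63.30 = 97.30 °C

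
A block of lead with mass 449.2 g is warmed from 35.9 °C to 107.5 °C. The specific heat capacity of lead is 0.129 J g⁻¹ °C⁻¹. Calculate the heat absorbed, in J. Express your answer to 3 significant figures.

q = m c ΔT = 449.2 × 0.129 × (107.5 − 35.9)
q = 449.2 × 0.129 × 71.6 = 4149 J

q = 4150 J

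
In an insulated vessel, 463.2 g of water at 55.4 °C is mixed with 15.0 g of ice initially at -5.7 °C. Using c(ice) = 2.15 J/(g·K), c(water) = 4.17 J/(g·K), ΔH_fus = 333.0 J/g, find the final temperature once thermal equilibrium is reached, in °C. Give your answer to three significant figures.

Heat to bring ice to 0 °C and melt it: q₁ = 15.0×2.15×5.7 + 15.0×333.0 = 5178.8 J
Heat the water can supply cooling to 0 °C: 463.2×4.17×55.4 = 107008 J > q₁, so all ice melts.
Energy balance: 463.2×4.17×(55.4 − T) = 5178.8 + 15.0×4.17×(T − 0)
1931.544(55.4 − T) = 5178.8 + 62.55 T
107008 − 5178.8 = 1994.094 T
T = 101829.2 / 1994.094 = 51.07 °C

T_f = 51.1 °C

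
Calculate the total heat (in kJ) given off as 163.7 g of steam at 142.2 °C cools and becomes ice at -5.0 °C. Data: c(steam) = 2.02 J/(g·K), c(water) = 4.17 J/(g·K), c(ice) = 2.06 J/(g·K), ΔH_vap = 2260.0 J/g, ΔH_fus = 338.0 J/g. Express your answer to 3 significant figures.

q = 509 kJ

q1 (cool steam 142.2→100 °C): 163.7 × 2.02 × 42.2 = 13954 J
q2 (condense at 100 °C): 163.7 × 2260.0 = 369962 J
q3 (cool water 100→0 °C): 163.7 × 4.17 × 100.0 = 68263 J
q4 (freeze at 0 °C): 163.7 × 338.0 = 55331 J
q5 (cool ice 0→-5.0 °C): 163.7 × 2.06 × 5.0 = 1686 J
Total: 13954 + 369962 + 68263 + 55331 + 1686 = 509196 J = 509 kJ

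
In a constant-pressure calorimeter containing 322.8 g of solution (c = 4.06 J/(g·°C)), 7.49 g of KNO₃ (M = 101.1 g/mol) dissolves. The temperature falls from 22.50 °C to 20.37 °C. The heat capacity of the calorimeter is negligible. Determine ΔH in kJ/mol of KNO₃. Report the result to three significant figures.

|ΔT| = |20.37 − 22.50| = 2.13 °C
|q_surr| = (322.8 × 4.06) × 2.13 = 1310.568 × 2.13 = 2792 J
n(KNO₃) = 7.49 / 101.1 = 0.07409 mol
Temperature fell, so q_rxn = +|q_surr| = 2.792 kJ
ΔH = q_rxn / n = 37.68 kJ/mol

ΔH = 37.7 kJ/mol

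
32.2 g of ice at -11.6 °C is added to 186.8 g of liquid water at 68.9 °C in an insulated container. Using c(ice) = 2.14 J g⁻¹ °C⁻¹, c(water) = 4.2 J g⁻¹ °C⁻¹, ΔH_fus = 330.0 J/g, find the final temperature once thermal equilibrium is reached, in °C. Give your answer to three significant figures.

Heat to bring ice to 0 °C and melt it: q₁ = 32.2×2.14×11.6 + 32.2×330.0 = 11425 J
Heat the water can supply cooling to 0 °C: 186.8×4.2×68.9 = 54056.2 J > q₁, so all ice melts.
Energy balance: 186.8×4.2×(68.9 − T) = 11425 + 32.2×4.2×(T − 0)
784.56(68.9 − T) = 11425 + 135.24 T
54056.2 − 11425 = 919.80 T
T = 42631.2 / 919.80 = 46.348 °C

T_f = 46.3 °C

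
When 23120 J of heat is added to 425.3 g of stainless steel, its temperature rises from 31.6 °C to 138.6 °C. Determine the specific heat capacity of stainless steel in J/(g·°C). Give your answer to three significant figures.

c = 0.508 J/(g·°C)

c = q / (m ΔT) = 23120 / (425.3 × 107.0)
c = 23120 / 45507.1 = 0.508 J/(g·°C)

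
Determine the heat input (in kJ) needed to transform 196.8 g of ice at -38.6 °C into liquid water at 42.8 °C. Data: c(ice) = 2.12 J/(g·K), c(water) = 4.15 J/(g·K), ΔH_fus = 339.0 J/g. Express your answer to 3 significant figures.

q1 (heat ice -38.6→0.0 °C): 196.8 × 2.12 × 38.6 = 16105 J
q2 (melt at 0 °C): 196.8 × 339.0 = 66715 J
q3 (heat water 0.0→42.8 °C): 196.8 × 4.15 × 42.8 = 34956 J
Total: 16105 + 66715 + 34956 = 117776 J = 118 kJ

q = 118 kJ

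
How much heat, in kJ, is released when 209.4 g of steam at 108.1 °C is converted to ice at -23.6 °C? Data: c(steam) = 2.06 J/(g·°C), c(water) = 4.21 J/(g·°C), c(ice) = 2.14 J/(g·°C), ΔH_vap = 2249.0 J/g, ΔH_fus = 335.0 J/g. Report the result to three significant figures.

q1 (cool steam 108.1→100 °C): 209.4 × 2.06 × 8.1 = 3494 J
q2 (condense at 100 °C): 209.4 × 2249.0 = 470941 J
q3 (cool water 100→0 °C): 209.4 × 4.21 × 100.0 = 88157 J
q4 (freeze at 0 °C): 209.4 × 335.0 = 70149 J
q5 (cool ice 0→-23.6 °C): 209.4 × 2.14 × 23.6 = 10576 J
Total: 3494 + 470941 + 88157 + 70149 + 10576 = 643317 J = 643 kJ

q = 643 kJ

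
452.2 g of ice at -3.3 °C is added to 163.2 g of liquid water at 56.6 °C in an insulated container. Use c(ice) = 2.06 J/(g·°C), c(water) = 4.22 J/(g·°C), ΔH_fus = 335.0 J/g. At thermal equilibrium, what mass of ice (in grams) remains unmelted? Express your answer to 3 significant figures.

m_ice remaining = 345 g

Heat to warm all ice to 0 °C: 452.2×2.06×3.3 = 3074.1 J
Heat released by water cooling to 0 °C: 163.2×4.22×56.6 = 38981 J
38981 J < 3074.1 + 452.2×335.0 = 154561.1 J, so not all ice melts; final T = 0 °C.
Heat left for melting: 38981 − 3074.1 = 35906.9 J
Mass melted = 35906.9 / 335.0 = 107.2 g
Ice remaining = 452.2 − 107.2 = 345.0 g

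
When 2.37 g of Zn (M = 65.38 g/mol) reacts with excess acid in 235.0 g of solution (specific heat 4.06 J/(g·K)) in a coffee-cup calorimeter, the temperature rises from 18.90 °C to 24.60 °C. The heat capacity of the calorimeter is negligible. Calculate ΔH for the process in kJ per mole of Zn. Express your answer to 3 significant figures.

|ΔT| = |24.60 − 18.90| = 5.70 °C
|q_surr| = (235.0 × 4.06) × 5.70 = 954.1 × 5.70 = 5438 J
n(Zn) = 2.37 / 65.38 = 0.03625 mol
Temperature rose, so q_rxn = −|q_surr| = -5.438 kJ
ΔH = q_rxn / n = -150.0 kJ/mol

ΔH = -150 kJ/mol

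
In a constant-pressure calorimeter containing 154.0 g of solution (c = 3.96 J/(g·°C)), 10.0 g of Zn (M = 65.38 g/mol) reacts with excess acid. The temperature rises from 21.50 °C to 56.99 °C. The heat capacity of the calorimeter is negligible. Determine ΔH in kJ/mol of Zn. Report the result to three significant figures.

ΔH = -142 kJ/mol

|ΔT| = |56.99 − 21.50| = 35.49 °C
|q_surr| = (154.0 × 3.96) × 35.49 = 609.84 × 35.49 = 21643 J
n(Zn) = 10.0 / 65.38 = 0.15295 mol
Temperature rose, so q_rxn = −|q_surr| = -21.643 kJ
ΔH = q_rxn / n = -141.5 kJ/mol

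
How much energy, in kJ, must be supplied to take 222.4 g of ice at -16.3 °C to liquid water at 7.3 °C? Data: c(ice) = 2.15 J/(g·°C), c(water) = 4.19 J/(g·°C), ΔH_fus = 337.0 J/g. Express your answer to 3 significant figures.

q1 (heat ice -16.3→0.0 °C): 222.4 × 2.15 × 16.3 = 7794 J
q2 (melt at 0 °C): 222.4 × 337.0 = 74949 J
q3 (heat water 0.0→7.3 °C): 222.4 × 4.19 × 7.3 = 6803 J
Total: 7794 + 74949 + 6803 = 89546 J = 89.5 kJ

q = 89.5 kJ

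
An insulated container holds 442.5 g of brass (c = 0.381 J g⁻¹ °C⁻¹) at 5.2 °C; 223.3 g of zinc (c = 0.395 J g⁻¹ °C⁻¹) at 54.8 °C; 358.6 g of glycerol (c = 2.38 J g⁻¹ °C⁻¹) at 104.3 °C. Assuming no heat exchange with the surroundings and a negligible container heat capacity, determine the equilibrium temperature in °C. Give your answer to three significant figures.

T_f = 85.3 °C

Σ mᵢcᵢ(T − Tᵢ) = 0  ⇒  T = Σ mᵢcᵢTᵢ / Σ mᵢcᵢ
Σ mᵢcᵢ = 442.5×0.381 + 223.3×0.395 + 358.6×2.38 = 1110.2640
Σ mᵢcᵢTᵢ = 168.5925×5.2 + 88.2035×54.8 + 853.468×104.3 = 94727
T = 94727 / 1110.2640 = 85.32 °C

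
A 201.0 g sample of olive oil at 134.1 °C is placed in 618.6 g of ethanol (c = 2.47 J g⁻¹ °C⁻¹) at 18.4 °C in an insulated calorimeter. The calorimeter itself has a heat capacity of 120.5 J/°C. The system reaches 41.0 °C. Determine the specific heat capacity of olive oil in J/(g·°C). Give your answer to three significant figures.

c = 1.99 J/(g·°C)

q_gained = (618.6 × 2.47 + 120.5) × (41.0 − 18.4) = 37250 J
q_lost = 201.0 × c × (134.1 − 41.0) = 18713.1 c
Set equal: c = 37250 / 18713.1 = 1.99 J/(g·°C)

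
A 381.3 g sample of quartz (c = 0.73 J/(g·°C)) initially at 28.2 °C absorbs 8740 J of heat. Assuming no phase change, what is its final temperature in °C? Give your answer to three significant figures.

T_f = 59.6 °C

ΔT = q / (m c) = 8740 / (381.3 × 0.73) = 31.40 °C
T_f = 28.2 + 31.40 = 59.60 °C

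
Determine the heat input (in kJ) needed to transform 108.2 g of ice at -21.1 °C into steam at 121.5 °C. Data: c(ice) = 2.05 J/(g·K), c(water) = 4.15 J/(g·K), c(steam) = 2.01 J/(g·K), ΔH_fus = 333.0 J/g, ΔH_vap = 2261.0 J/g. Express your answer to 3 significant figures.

q1 (heat ice -21.1→0.0 °C): 108.2 × 2.05 × 21.1 = 4680 J
q2 (melt at 0 °C): 108.2 × 333.0 = 36031 J
q3 (heat water 0.0→100.0 °C): 108.2 × 4.15 × 100.0 = 44903 J
q4 (vaporize at 100 °C): 108.2 × 2261.0 = 244640 J
q5 (heat steam 100.0→121.5 °C): 108.2 × 2.01 × 21.5 = 4676 J
Total: 4680 + 36031 + 44903 + 244640 + 4676 = 334930 J = 335 kJ

q = 335 kJ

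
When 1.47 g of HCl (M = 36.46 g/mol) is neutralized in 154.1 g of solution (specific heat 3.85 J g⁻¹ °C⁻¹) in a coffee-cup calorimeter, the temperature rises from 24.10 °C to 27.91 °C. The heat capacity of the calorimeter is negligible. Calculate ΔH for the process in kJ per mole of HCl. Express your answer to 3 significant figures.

ΔH = -56.1 kJ/mol

|ΔT| = |27.91 − 24.10| = 3.81 °C
|q_surr| = (154.1 × 3.85) × 3.81 = 593.285 × 3.81 = 2260 J
n(HCl) = 1.47 / 36.46 = 0.04032 mol
Temperature rose, so q_rxn = −|q_surr| = -2.260 kJ
ΔH = q_rxn / n = -56.05 kJ/mol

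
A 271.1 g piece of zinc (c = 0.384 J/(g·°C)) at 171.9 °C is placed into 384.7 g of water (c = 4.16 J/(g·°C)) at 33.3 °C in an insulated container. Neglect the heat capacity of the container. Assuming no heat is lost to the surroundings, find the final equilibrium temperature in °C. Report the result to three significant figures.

T_f = 41.8 °C

Heat lost by zinc = heat gained by water.
(271.1)(0.384)(171.9 − T) = (384.7)(4.16)(T − 33.3)
104.1024 (171.9 − T) = 1600.352 (T − 33.3)
17895 − 104.1024 T = 1600.352 T − 53292
71187 = 1704.4544 T
T = 41.77 °C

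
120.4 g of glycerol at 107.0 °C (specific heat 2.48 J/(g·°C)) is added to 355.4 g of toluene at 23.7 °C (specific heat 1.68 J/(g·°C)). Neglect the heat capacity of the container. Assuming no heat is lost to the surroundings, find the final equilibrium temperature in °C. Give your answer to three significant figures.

T_f = 51.5 °C

Heat lost by glycerol = heat gained by toluene.
(120.4)(2.48)(107.0 − T) = (355.4)(1.68)(T − 23.7)
298.592 (107.0 − T) = 597.072 (T − 23.7)
31949 − 298.592 T = 597.072 T − 14151
46100 = 895.664 T
T = 51.47 °C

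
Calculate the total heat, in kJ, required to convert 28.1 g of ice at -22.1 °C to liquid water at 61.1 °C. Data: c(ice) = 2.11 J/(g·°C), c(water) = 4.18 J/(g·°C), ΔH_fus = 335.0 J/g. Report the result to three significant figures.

q = 17.9 kJ

q1 (heat ice -22.1→0.0 °C): 28.1 × 2.11 × 22.1 = 1310 J
q2 (melt at 0 °C): 28.1 × 335.0 = 9414 J
q3 (heat water 0.0→61.1 °C): 28.1 × 4.18 × 61.1 = 7177 J
Total: 1310 + 9414 + 7177 = 17901 J = 17.9 kJ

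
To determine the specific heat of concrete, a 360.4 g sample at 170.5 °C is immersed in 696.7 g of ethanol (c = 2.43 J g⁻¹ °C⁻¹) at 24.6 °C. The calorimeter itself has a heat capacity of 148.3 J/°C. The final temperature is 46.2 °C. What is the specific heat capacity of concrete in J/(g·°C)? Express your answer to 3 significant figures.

c = 0.888 J/(g·°C)

q_gained = (696.7 × 2.43 + 148.3) × (46.2 − 24.6) = 39770 J
q_lost = 360.4 × c × (170.5 − 46.2) = 44797.72 c
Set equal: c = 39770 / 44797.72 = 0.888 J/(g·°C)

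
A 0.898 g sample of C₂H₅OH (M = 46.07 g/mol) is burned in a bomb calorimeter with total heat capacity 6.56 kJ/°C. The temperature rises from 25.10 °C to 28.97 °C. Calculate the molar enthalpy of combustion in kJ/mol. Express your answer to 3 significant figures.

ΔT = 28.97 − 25.10 = 3.87 °C
q_cal = C_cal × ΔT = 6.56 × 3.87 = 25.3872 kJ
n = 0.898 / 46.07 = 0.01949 mol
q_rxn = −q_cal = -25.3872 kJ
ΔH = -25.3872 / 0.01949 = -1303 kJ/mol

ΔH = -1300 kJ/mol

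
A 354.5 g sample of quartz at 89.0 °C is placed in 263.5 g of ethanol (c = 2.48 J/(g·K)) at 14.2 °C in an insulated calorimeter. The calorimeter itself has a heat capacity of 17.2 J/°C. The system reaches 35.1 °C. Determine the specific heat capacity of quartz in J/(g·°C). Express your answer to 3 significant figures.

q_gained = (263.5 × 2.48 + 17.2) × (35.1 − 14.2) = 14020 J
q_lost = 354.5 × c × (89.0 − 35.1) = 19107.55 c
Set equal: c = 14020 / 19107.55 = 0.734 J/(g·°C)

c = 0.734 J/(g·°C)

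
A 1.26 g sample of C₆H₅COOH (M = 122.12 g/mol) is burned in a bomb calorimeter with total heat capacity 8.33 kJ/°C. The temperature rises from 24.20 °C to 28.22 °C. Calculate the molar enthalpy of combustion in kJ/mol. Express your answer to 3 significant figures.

ΔH = -3250 kJ/mol

ΔT = 28.22 − 24.20 = 4.02 °C
q_cal = C_cal × ΔT = 8.33 × 4.02 = 33.4866 kJ
n = 1.26 / 122.12 = 0.010318 mol
q_rxn = −q_cal = -33.4866 kJ
ΔH = -33.4866 / 0.010318 = -3245 kJ/mol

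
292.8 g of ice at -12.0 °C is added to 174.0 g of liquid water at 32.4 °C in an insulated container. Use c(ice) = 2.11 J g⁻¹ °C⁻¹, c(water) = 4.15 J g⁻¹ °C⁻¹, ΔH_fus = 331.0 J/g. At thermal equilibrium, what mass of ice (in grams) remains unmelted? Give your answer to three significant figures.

Heat to warm all ice to 0 °C: 292.8×2.11×12.0 = 7413.7 J
Heat released by water cooling to 0 °C: 174.0×4.15×32.4 = 23396 J
23396 J < 7413.7 + 292.8×331.0 = 104330.5 J, so not all ice melts; final T = 0 °C.
Heat left for melting: 23396 − 7413.7 = 15982.3 J
Mass melted = 15982.3 / 331.0 = 48.28 g
Ice remaining = 292.8 − 48.28 = 244.52 g

m_ice remaining = 245 g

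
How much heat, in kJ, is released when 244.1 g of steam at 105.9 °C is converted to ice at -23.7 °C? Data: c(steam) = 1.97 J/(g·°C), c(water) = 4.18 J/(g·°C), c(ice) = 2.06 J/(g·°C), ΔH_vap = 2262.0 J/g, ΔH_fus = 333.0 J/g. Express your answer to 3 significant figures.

q = 750 kJ

q1 (cool steam 105.9→100 °C): 244.1 × 1.97 × 5.9 = 2837 J
q2 (condense at 100 °C): 244.1 × 2262.0 = 552154 J
q3 (cool water 100→0 °C): 244.1 × 4.18 × 100.0 = 102034 J
q4 (freeze at 0 °C): 244.1 × 333.0 = 81285 J
q5 (cool ice 0→-23.7 °C): 244.1 × 2.06 × 23.7 = 11917 J
Total: 2837 + 552154 + 102034 + 81285 + 11917 = 750227 J = 750 kJ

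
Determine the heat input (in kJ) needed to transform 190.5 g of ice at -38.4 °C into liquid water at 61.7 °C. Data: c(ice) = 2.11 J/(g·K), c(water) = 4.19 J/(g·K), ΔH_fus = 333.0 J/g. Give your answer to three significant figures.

q = 128 kJ

q1 (heat ice -38.4→0.0 °C): 190.5 × 2.11 × 38.4 = 15435 J
q2 (melt at 0 °C): 190.5 × 333.0 = 63437 J
q3 (heat water 0.0→61.7 °C): 190.5 × 4.19 × 61.7 = 49249 J
Total: 15435 + 63437 + 49249 = 128121 J = 128 kJ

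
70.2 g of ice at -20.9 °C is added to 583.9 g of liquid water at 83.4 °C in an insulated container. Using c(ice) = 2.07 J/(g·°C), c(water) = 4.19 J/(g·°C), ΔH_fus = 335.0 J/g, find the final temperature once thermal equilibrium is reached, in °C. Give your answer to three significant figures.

T_f = 64.8 °C

Heat to bring ice to 0 °C and melt it: q₁ = 70.2×2.07×20.9 + 70.2×335.0 = 26554 J
Heat the water can supply cooling to 0 °C: 583.9×4.19×83.4 = 204042 J > q₁, so all ice melts.
Energy balance: 583.9×4.19×(83.4 − T) = 26554 + 70.2×4.19×(T − 0)
2446.541(83.4 − T) = 26554 + 294.138 T
204042 − 26554 = 2740.679 T
T = 177488 / 2740.679 = 64.76 °C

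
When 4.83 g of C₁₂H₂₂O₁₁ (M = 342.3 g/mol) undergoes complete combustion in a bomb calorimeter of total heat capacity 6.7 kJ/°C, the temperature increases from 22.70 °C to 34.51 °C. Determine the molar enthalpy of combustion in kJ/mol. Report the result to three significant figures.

ΔT = 34.51 − 22.70 = 11.81 °C
q_cal = C_cal × ΔT = 6.7 × 11.81 = 79.127 kJ
n = 4.83 / 342.3 = 0.01411 mol
q_rxn = −q_cal = -79.127 kJ
ΔH = -79.127 / 0.01411 = -5608 kJ/mol

ΔH = -5610 kJ/mol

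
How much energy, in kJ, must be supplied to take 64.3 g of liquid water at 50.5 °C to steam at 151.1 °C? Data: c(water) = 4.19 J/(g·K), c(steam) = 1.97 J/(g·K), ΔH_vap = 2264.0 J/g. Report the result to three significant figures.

q1 (heat water 50.5→100.0 °C): 64.3 × 4.19 × 49.5 = 13336 J
q2 (vaporize at 100 °C): 64.3 × 2264.0 = 145575 J
q3 (heat steam 100.0→151.1 °C): 64.3 × 1.97 × 51.1 = 6473 J
Total: 13336 + 145575 + 6473 = 165384 J = 165 kJ

q = 165 kJ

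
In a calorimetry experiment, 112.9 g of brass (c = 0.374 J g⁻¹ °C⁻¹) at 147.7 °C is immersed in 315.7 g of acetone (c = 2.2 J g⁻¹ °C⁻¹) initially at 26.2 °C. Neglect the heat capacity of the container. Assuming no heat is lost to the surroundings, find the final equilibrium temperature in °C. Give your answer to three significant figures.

T_f = 33.2 °C

Heat lost by brass = heat gained by acetone.
(112.9)(0.374)(147.7 − T) = (315.7)(2.2)(T − 26.2)
42.2246 (147.7 − T) = 694.54 (T − 26.2)
6236.6 − 42.2246 T = 694.54 T − 18197
24433.6 = 736.7646 T
T = 33.16 °C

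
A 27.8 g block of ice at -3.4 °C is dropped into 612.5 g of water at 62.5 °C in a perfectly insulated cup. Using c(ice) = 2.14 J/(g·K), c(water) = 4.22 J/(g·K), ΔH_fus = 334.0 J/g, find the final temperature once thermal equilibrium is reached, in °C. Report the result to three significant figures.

T_f = 56.3 °C

Heat to bring ice to 0 °C and melt it: q₁ = 27.8×2.14×3.4 + 27.8×334.0 = 9487.5 J
Heat the water can supply cooling to 0 °C: 612.5×4.22×62.5 = 161547 J > q₁, so all ice melts.
Energy balance: 612.5×4.22×(62.5 − T) = 9487.5 + 27.8×4.22×(T − 0)
2584.75(62.5 − T) = 9487.5 + 117.316 T
161547 − 9487.5 = 2702.066 T
T = 152059.5 / 2702.066 = 56.28 °C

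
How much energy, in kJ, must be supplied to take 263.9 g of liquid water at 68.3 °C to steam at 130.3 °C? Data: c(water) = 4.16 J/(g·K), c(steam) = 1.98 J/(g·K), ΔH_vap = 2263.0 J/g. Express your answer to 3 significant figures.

q1 (heat water 68.3→100.0 °C): 263.9 × 4.16 × 31.7 = 34801 J
q2 (vaporize at 100 °C): 263.9 × 2263.0 = 597206 J
q3 (heat steam 100.0→130.3 °C): 263.9 × 1.98 × 30.3 = 15832 J
Total: 34801 + 597206 + 15832 = 647839 J = 648 kJ

q = 648 kJ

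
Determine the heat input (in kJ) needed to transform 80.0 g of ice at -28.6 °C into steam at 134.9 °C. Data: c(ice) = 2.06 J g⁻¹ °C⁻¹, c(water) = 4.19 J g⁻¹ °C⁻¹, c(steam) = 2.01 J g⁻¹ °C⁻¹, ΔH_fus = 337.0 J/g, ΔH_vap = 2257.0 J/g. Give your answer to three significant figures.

q1 (heat ice -28.6→0.0 °C): 80.0 × 2.06 × 28.6 = 4713 J
q2 (melt at 0 °C): 80.0 × 337.0 = 26960 J
q3 (heat water 0.0→100.0 °C): 80.0 × 4.19 × 100.0 = 33520 J
q4 (vaporize at 100 °C): 80.0 × 2257.0 = 180560 J
q5 (heat steam 100.0→134.9 °C): 80.0 × 2.01 × 34.9 = 5612 J
Total: 4713 + 26960 + 33520 + 180560 + 5612 = 251365 J = 251 kJ

q = 251 kJ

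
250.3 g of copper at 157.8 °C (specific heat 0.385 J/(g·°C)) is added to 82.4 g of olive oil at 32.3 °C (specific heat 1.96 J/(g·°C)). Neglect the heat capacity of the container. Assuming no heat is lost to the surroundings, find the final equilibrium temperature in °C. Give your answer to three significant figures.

Heat lost by copper = heat gained by olive oil.
(250.3)(0.385)(157.8 − T) = (82.4)(1.96)(T − 32.3)
96.3655 (157.8 − T) = 161.504 (T − 32.3)
15206 − 96.3655 T = 161.504 T − 5216.6
20422.6 = 257.8695 T
T = 79.20 °C

T_f = 79.2 °C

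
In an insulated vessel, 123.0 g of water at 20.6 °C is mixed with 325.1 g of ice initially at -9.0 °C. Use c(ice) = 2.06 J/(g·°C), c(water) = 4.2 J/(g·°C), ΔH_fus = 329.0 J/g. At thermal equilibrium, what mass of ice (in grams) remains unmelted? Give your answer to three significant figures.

Heat to warm all ice to 0 °C: 325.1×2.06×9.0 = 6027.4 J
Heat released by water cooling to 0 °C: 123.0×4.2×20.6 = 10642 J
10642 J < 6027.4 + 325.1×329.0 = 112985.3 J, so not all ice melts; final T = 0 °C.
Heat left for melting: 10642 − 6027.4 = 4614.6 J
Mass melted = 4614.6 / 329.0 = 14.03 g
Ice remaining = 325.1 − 14.03 = 311.07 g

m_ice remaining = 311 g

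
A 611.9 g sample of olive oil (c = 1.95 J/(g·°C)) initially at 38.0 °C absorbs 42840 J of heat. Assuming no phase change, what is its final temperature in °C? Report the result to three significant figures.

ΔT = q / (m c) = 42840 / (611.9 × 1.95) = 35.90 °C
T_f = 38.0 + 35.90 = 73.90 °C

T_f = 73.9 °C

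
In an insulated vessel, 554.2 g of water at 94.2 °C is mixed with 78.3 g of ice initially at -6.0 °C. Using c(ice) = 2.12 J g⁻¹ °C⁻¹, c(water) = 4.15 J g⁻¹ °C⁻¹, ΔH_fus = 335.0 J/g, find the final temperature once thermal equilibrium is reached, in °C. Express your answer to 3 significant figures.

Heat to bring ice to 0 °C and melt it: q₁ = 78.3×2.12×6.0 + 78.3×335.0 = 27226 J
Heat the water can supply cooling to 0 °C: 554.2×4.15×94.2 = 216653 J > q₁, so all ice melts.
Energy balance: 554.2×4.15×(94.2 − T) = 27226 + 78.3×4.15×(T − 0)
2299.93(94.2 − T) = 27226 + 324.945 T
216653 − 27226 = 2624.875 T
T = 189427 / 2624.875 = 72.17 °C

T_f = 72.2 °C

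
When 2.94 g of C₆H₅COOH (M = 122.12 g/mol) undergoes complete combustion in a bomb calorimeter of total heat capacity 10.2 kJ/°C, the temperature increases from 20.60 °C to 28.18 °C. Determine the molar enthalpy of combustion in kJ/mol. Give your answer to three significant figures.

ΔH = -3210 kJ/mol

ΔT = 28.18 − 20.60 = 7.58 °C
q_cal = C_cal × ΔT = 10.2 × 7.58 = 77.316 kJ
n = 2.94 / 122.12 = 0.02407 mol
q_rxn = −q_cal = -77.316 kJ
ΔH = -77.316 / 0.02407 = -3212 kJ/mol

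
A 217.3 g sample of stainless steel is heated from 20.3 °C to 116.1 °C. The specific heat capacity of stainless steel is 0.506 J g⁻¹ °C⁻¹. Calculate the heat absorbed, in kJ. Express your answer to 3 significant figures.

q = 10.5 kJ

q = m c ΔT = 217.3 × 0.506 × (116.1 − 20.3)
q = 217.3 × 0.506 × 95.8 = 10530 J = 10.5 kJ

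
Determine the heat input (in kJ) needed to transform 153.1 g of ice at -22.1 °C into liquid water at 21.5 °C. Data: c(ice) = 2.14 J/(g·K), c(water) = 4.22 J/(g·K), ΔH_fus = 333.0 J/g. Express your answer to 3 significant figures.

q = 72.1 kJ

q1 (heat ice -22.1→0.0 °C): 153.1 × 2.14 × 22.1 = 7241 J
q2 (melt at 0 °C): 153.1 × 333.0 = 50982 J
q3 (heat water 0.0→21.5 °C): 153.1 × 4.22 × 21.5 = 13891 J
Total: 7241 + 50982 + 13891 = 72114 J = 72.1 kJ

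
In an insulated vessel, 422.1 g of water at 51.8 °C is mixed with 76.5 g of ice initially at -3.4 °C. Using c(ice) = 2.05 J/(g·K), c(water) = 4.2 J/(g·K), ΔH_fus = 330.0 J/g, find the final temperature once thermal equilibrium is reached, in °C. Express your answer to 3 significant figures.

T_f = 31.5 °C

Heat to bring ice to 0 °C and melt it: q₁ = 76.5×2.05×3.4 + 76.5×330.0 = 25778 J
Heat the water can supply cooling to 0 °C: 422.1×4.2×51.8 = 91832.1 J > q₁, so all ice melts.
Energy balance: 422.1×4.2×(51.8 − T) = 25778 + 76.5×4.2×(T − 0)
1772.82(51.8 − T) = 25778 + 321.3 T
91832.1 − 25778 = 2094.12 T
T = 66054.1 / 2094.12 = 31.54 °C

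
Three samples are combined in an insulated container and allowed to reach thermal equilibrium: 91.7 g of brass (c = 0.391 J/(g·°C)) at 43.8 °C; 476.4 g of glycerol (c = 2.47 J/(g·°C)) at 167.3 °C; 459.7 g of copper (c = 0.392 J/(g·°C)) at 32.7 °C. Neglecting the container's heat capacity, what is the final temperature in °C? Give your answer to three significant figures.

Σ mᵢcᵢ(T − Tᵢ) = 0  ⇒  T = Σ mᵢcᵢTᵢ / Σ mᵢcᵢ
Σ mᵢcᵢ = 91.7×0.391 + 476.4×2.47 + 459.7×0.392 = 1392.7651
Σ mᵢcᵢTᵢ = 35.8547×43.8 + 1176.708×167.3 + 180.2024×32.7 = 204330
T = 204330 / 1392.7651 = 146.7 °C

T_f = 147 °C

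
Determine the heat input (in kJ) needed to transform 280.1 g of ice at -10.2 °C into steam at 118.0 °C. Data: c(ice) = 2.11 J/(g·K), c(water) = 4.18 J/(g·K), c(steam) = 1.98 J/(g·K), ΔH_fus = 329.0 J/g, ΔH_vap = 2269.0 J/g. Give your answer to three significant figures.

q1 (heat ice -10.2→0.0 °C): 280.1 × 2.11 × 10.2 = 6028 J
q2 (melt at 0 °C): 280.1 × 329.0 = 92153 J
q3 (heat water 0.0→100.0 °C): 280.1 × 4.18 × 100.0 = 117082 J
q4 (vaporize at 100 °C): 280.1 × 2269.0 = 635547 J
q5 (heat steam 100.0→118.0 °C): 280.1 × 1.98 × 18.0 = 9983 J
Total: 6028 + 92153 + 117082 + 635547 + 9983 = 860793 J = 861 kJ

q = 861 kJ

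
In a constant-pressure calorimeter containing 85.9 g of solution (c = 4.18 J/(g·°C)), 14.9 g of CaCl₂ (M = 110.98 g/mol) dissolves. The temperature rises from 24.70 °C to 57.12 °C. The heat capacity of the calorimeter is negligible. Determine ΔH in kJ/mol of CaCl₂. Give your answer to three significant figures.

|ΔT| = |57.12 − 24.70| = 32.42 °C
|q_surr| = (85.9 × 4.18) × 32.42 = 359.062 × 32.42 = 11640 J
n(CaCl₂) = 14.9 / 110.98 = 0.1343 mol
Temperature rose, so q_rxn = −|q_surr| = -11.64 kJ
ΔH = q_rxn / n = -86.67 kJ/mol

ΔH = -86.7 kJ/mol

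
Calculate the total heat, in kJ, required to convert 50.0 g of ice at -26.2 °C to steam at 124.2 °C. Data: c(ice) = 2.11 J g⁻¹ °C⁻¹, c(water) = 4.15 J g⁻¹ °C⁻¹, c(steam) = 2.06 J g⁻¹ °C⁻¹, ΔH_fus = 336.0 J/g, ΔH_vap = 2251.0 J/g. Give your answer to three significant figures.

q1 (heat ice -26.2→0.0 °C): 50.0 × 2.11 × 26.2 = 2764 J
q2 (melt at 0 °C): 50.0 × 336.0 = 16800 J
q3 (heat water 0.0→100.0 °C): 50.0 × 4.15 × 100.0 = 20750 J
q4 (vaporize at 100 °C): 50.0 × 2251.0 = 112550 J
q5 (heat steam 100.0→124.2 °C): 50.0 × 2.06 × 24.2 = 2493 J
Total: 2764 + 16800 + 20750 + 112550 + 2493 = 155357 J = 155 kJ

q = 155 kJ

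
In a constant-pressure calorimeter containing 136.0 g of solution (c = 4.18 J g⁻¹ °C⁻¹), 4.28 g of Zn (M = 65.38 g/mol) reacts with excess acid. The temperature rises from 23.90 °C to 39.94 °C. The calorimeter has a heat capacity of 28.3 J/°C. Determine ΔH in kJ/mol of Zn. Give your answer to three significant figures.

|ΔT| = |39.94 − 23.90| = 16.04 °C
|q_surr| = (136.0 × 4.18 + 28.3) × 16.04 = 596.78 × 16.04 = 9572 J
n(Zn) = 4.28 / 65.38 = 0.06546 mol
Temperature rose, so q_rxn = −|q_surr| = -9.572 kJ
ΔH = q_rxn / n = -146.2 kJ/mol

ΔH = -146 kJ/mol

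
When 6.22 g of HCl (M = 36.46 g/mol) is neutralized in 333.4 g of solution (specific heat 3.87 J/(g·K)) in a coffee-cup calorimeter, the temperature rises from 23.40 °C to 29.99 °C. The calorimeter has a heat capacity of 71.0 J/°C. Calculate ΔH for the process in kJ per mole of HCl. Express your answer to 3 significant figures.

ΔH = -52.6 kJ/mol

|ΔT| = |29.99 − 23.40| = 6.59 °C
|q_surr| = (333.4 × 3.87 + 71.0) × 6.59 = 1361.258 × 6.59 = 8971 J
n(HCl) = 6.22 / 36.46 = 0.1706 mol
Temperature rose, so q_rxn = −|q_surr| = -8.971 kJ
ΔH = q_rxn / n = -52.58 kJ/mol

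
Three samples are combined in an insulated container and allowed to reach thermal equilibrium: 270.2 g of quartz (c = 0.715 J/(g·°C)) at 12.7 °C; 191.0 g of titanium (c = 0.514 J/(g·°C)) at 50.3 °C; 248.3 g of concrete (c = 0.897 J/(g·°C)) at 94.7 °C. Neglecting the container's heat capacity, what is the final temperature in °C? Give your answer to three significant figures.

Σ mᵢcᵢ(T − Tᵢ) = 0  ⇒  T = Σ mᵢcᵢTᵢ / Σ mᵢcᵢ
Σ mᵢcᵢ = 270.2×0.715 + 191.0×0.514 + 248.3×0.897 = 514.0921
Σ mᵢcᵢTᵢ = 193.193×12.7 + 98.174×50.3 + 222.7251×94.7 = 28484
T = 28484 / 514.0921 = 55.41 °C

T_f = 55.4 °C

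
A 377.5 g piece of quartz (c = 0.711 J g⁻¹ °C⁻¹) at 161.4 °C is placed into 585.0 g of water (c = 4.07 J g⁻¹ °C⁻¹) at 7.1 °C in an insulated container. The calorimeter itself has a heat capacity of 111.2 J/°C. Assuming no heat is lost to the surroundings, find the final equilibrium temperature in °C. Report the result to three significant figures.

Heat lost by quartz = heat gained by water + calorimeter.
(377.5)(0.711)(161.4 − T) = [(585.0)(4.07) + 111.2](T − 7.1)
268.4025 (161.4 − T) = 2492.15 (T − 7.1)
43320 − 268.4025 T = 2492.15 T − 17694
61014 = 2760.5525 T
T = 22.10 °C

T_f = 22.1 °C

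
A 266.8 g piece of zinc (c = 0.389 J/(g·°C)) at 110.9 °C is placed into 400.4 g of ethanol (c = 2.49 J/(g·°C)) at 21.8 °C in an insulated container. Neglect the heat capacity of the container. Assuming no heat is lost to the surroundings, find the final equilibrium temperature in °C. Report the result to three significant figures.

Heat lost by zinc = heat gained by ethanol.
(266.8)(0.389)(110.9 − T) = (400.4)(2.49)(T − 21.8)
103.7852 (110.9 − T) = 996.996 (T − 21.8)
11510 − 103.7852 T = 996.996 T − 21735
33245 = 1100.7812 T
T = 30.20 °C

T_f = 30.2 °C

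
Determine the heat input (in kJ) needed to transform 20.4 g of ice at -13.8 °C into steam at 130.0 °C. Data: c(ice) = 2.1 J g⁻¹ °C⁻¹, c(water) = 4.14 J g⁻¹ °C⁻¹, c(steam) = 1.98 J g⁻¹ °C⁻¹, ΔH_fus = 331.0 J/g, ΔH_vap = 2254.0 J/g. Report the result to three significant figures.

q = 63.0 kJ

q1 (heat ice -13.8→0.0 °C): 20.4 × 2.1 × 13.8 = 591 J
q2 (melt at 0 °C): 20.4 × 331.0 = 6752 J
q3 (heat water 0.0→100.0 °C): 20.4 × 4.14 × 100.0 = 8446 J
q4 (vaporize at 100 °C): 20.4 × 2254.0 = 45982 J
q5 (heat steam 100.0→130.0 °C): 20.4 × 1.98 × 30.0 = 1212 J
Total: 591 + 6752 + 8446 + 45982 + 1212 = 62983 J = 63.0 kJ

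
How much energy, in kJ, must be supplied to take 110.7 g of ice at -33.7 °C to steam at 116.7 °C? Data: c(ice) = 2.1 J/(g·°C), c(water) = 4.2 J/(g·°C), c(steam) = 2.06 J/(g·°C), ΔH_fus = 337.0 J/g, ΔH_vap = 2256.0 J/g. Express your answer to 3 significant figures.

q1 (heat ice -33.7→0.0 °C): 110.7 × 2.1 × 33.7 = 7834 J
q2 (melt at 0 °C): 110.7 × 337.0 = 37306 J
q3 (heat water 0.0→100.0 °C): 110.7 × 4.2 × 100.0 = 46494 J
q4 (vaporize at 100 °C): 110.7 × 2256.0 = 249739 J
q5 (heat steam 100.0→116.7 °C): 110.7 × 2.06 × 16.7 = 3808 J
Total: 7834 + 37306 + 46494 + 249739 + 3808 = 345181 J = 345 kJ

q = 345 kJ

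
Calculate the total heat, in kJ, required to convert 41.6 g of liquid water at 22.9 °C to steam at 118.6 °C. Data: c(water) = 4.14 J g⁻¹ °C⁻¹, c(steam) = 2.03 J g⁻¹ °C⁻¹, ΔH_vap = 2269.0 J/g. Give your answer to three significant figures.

q1 (heat water 22.9→100.0 °C): 41.6 × 4.14 × 77.1 = 13278 J
q2 (vaporize at 100 °C): 41.6 × 2269.0 = 94390 J
q3 (heat steam 100.0→118.6 °C): 41.6 × 2.03 × 18.6 = 1571 J
Total: 13278 + 94390 + 1571 = 109239 J = 109 kJ

q = 109 kJ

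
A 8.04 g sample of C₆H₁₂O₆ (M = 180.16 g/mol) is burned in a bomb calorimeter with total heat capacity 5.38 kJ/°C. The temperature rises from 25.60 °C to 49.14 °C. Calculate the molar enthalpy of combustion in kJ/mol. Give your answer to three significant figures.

ΔT = 49.14 − 25.60 = 23.54 °C
q_cal = C_cal × ΔT = 5.38 × 23.54 = 126.6452 kJ
n = 8.04 / 180.16 = 0.04463 mol
q_rxn = −q_cal = -126.6452 kJ
ΔH = -126.6452 / 0.04463 = -2838 kJ/mol

ΔH = -2840 kJ/mol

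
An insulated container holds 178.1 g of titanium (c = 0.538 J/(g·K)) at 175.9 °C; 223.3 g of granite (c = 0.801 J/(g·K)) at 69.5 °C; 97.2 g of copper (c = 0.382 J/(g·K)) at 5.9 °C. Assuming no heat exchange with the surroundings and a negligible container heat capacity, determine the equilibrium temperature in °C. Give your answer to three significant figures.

Σ mᵢcᵢ(T − Tᵢ) = 0  ⇒  T = Σ mᵢcᵢTᵢ / Σ mᵢcᵢ
Σ mᵢcᵢ = 178.1×0.538 + 223.3×0.801 + 97.2×0.382 = 311.8115
Σ mᵢcᵢTᵢ = 95.8178×175.9 + 178.8633×69.5 + 37.1304×5.9 = 29504
T = 29504 / 311.8115 = 94.62 °C

T_f = 94.6 °C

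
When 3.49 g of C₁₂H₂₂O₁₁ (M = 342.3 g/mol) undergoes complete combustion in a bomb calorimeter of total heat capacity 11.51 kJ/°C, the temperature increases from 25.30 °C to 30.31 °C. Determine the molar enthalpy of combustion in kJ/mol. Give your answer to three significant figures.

ΔT = 30.31 − 25.30 = 5.01 °C
q_cal = C_cal × ΔT = 11.51 × 5.01 = 57.6651 kJ
n = 3.49 / 342.3 = 0.010196 mol
q_rxn = −q_cal = -57.6651 kJ
ΔH = -57.6651 / 0.010196 = -5656 kJ/mol

ΔH = -5660 kJ/mol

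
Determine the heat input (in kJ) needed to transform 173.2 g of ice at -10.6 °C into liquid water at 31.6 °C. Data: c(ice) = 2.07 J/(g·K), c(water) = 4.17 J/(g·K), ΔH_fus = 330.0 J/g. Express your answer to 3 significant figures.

q = 83.8 kJ

q1 (heat ice -10.6→0.0 °C): 173.2 × 2.07 × 10.6 = 3800 J
q2 (melt at 0 °C): 173.2 × 330.0 = 57156 J
q3 (heat water 0.0→31.6 °C): 173.2 × 4.17 × 31.6 = 22823 J
Total: 3800 + 57156 + 22823 = 83779 J = 83.8 kJ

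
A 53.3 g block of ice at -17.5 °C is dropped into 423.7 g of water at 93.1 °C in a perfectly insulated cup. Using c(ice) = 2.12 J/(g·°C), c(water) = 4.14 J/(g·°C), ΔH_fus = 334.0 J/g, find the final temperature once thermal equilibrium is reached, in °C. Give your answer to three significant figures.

T_f = 72.7 °C

Heat to bring ice to 0 °C and melt it: q₁ = 53.3×2.12×17.5 + 53.3×334.0 = 19780 J
Heat the water can supply cooling to 0 °C: 423.7×4.14×93.1 = 163308 J > q₁, so all ice melts.
Energy balance: 423.7×4.14×(93.1 − T) = 19780 + 53.3×4.14×(T − 0)
1754.118(93.1 − T) = 19780 + 220.662 T
163308 − 19780 = 1974.780 T
T = 143528 / 1974.780 = 72.68 °C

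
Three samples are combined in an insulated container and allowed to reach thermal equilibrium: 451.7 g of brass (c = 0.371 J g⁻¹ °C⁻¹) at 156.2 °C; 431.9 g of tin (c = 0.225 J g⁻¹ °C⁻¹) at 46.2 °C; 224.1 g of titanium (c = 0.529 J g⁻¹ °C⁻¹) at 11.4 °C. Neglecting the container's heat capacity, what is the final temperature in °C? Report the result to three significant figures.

Σ mᵢcᵢ(T − Tᵢ) = 0  ⇒  T = Σ mᵢcᵢTᵢ / Σ mᵢcᵢ
Σ mᵢcᵢ = 451.7×0.371 + 431.9×0.225 + 224.1×0.529 = 383.3071
Σ mᵢcᵢTᵢ = 167.5807×156.2 + 97.1775×46.2 + 118.5489×11.4 = 32017
T = 32017 / 383.3071 = 83.53 °C

T_f = 83.5 °C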